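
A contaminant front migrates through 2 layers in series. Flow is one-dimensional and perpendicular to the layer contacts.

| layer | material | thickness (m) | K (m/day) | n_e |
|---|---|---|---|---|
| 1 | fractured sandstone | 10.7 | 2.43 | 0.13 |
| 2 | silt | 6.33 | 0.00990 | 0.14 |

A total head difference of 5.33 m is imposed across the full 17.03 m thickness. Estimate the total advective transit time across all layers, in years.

0.753

With flow normal to the layers, continuity requires the same specific discharge q through every layer.
Σ(b_i/K_i) = 10.7/2.43 + 6.33/0.00990 = 643.8 d.
q = Δh / Σ(b_i/K_i) = 5.33 / 643.8 = 0.008279 m/day.
In each layer the seepage velocity is v_i = q/n_i, so the layer transit time is t_i = b_i·n_i / q:
  layer 1 (fractured sandstone): t_1 = 10.7 × 0.13 / 0.008279 = 168.0 d
  layer 2 (silt): t_2 = 6.33 × 0.14 / 0.008279 = 107.0 d
Total t = Σ t_i = 275.1 days = 0.7531 years.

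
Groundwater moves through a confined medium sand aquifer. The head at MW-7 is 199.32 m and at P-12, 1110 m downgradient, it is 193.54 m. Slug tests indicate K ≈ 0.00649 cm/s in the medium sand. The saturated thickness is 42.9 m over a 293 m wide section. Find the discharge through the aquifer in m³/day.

Convert K: 0.00649 cm/s × 864 = 5.607 m/day.
Cross-sectional area A = 293 × 42.9 = 12570 m².
Hydraulic gradient i = (199.32 − 193.54) / 1110 = 5.78 / 1110 = 0.005207.
Darcy's law: Q = K · A · i = 5.607 × 12570 × 0.005207 = 367.0 m³/day.

367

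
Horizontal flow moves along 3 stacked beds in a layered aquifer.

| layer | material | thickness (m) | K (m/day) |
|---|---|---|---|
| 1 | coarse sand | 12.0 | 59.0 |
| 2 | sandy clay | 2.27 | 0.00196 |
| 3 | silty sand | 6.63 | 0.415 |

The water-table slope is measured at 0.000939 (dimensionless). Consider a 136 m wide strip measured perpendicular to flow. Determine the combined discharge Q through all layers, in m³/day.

Flow is parallel to layering, so each bed carries its own Darcy discharge and the transmissivities add.
Σ(K_i·b_i) = 59.0×12.0 + 0.00196×2.27 + 0.415×6.63 = 710.8 m²/day.
Hydraulic gradient i = 0.000939.
Q = Σ(K_i·b_i) · W · i = 710.8 × 136 × 0.0009390 = 90.77 m³/day.

90.8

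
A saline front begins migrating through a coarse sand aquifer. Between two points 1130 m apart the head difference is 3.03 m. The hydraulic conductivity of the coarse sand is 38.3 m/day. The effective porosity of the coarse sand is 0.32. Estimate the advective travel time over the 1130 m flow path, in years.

9.64

Hydraulic gradient i = Δh / L = 3.03 / 1130 = 0.002681.
Darcy flux q = K · i = 38.30 × 0.002681 = 0.1027 m/day.
Seepage velocity v = q / n_e = 0.1027 / 0.32 = 0.3209 m/day.
Travel time t = L / v = 1130 / 0.3209 = 3521 days = 9.640 years.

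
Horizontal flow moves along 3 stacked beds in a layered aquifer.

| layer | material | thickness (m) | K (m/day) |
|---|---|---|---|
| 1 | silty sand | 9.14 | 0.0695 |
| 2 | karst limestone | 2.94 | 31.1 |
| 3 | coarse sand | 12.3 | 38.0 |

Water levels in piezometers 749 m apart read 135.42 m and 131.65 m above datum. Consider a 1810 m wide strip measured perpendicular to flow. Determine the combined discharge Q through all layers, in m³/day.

Flow is parallel to layering, so each bed carries its own Darcy discharge and the transmissivities add.
Σ(K_i·b_i) = 0.0695×9.14 + 31.1×2.94 + 38.0×12.3 = 559.5 m²/day.
Hydraulic gradient i = (135.42 − 131.65) / 749 = 3.77 / 749 = 0.005033.
Q = Σ(K_i·b_i) · W · i = 559.5 × 1810 × 0.005033 = 5097 m³/day.

5100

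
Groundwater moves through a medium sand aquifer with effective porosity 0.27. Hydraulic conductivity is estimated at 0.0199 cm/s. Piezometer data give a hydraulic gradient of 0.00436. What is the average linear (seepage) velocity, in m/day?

0.278

Convert K: 0.0199 cm/s × 864 = 17.19 m/day.
Hydraulic gradient i = 0.00436.
Darcy flux q = K · i = 17.19 × 0.004360 = 0.07496 m/day.
Seepage velocity v = q / n_e = 0.07496 / 0.27 = 0.2776 m/day.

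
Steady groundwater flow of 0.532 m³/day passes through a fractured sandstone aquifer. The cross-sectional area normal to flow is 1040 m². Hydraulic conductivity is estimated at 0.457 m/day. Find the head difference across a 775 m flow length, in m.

From Q = K·A·i, i = Q / (K·A) = 0.532 / (0.4570 × 1040) = 0.001119.
Head loss Δh = i · L = 0.001119 × 775 = 0.8675 m.

0.867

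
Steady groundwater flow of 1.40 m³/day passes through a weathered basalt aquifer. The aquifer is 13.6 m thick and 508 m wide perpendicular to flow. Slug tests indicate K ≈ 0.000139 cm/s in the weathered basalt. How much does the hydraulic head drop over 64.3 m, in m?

Convert K: 0.000139 cm/s × 864 = 0.1201 m/day.
Cross-sectional area A = 508 × 13.6 = 6909 m².
From Q = K·A·i, i = Q / (K·A) = 1.40 / (0.1201 × 6909) = 0.001687.
Head loss Δh = i · L = 0.001687 × 64.3 = 0.1085 m.

0.108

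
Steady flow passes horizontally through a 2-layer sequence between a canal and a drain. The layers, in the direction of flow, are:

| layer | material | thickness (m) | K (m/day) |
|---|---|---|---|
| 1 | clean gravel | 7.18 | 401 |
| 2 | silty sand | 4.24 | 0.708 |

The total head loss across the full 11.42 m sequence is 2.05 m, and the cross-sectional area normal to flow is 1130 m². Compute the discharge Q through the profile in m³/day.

Flow is perpendicular to layering, so the layers act in series and the equivalent K is the thickness-weighted harmonic mean.
Total thickness L = 7.18 + 4.24 = 11.42 m.
Σ(b_i/K_i) = 7.18/401 + 4.24/0.708 = 6.007 d.
K_eq = L / Σ(b_i/K_i) = 11.42 / 6.007 = 1.901 m/day.
Q = K_eq · A · (Δh/L) = 1.901 × 1130 × (2.05/11.42) = 385.7 m³/day.

386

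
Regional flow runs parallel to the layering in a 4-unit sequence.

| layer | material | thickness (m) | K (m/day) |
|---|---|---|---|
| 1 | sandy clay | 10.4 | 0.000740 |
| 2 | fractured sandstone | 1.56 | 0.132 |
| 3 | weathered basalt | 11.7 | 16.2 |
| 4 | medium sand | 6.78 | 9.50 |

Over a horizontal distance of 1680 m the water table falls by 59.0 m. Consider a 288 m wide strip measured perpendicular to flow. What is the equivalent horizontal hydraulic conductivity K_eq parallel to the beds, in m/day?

8.35

Flow is parallel to layering, so each bed carries its own Darcy discharge and the transmissivities add.
Σ(K_i·b_i) = 0.000740×10.4 + 0.132×1.56 + 16.2×11.7 + 9.50×6.78 = 254.2 m²/day.
Total thickness b = 30.44 m, so K_eq = Σ(K_i·b_i)/b = 8.350 m/day.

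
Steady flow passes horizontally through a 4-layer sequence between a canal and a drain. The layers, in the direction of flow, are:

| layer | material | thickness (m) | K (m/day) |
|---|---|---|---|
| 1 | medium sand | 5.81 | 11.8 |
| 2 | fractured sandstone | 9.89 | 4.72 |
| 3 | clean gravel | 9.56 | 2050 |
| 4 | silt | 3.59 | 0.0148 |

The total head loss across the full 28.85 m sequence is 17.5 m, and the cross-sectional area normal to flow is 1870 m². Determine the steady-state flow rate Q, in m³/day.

133

Flow is perpendicular to layering, so the layers act in series and the equivalent K is the thickness-weighted harmonic mean.
Total thickness L = 5.81 + 9.89 + 9.56 + 3.59 = 28.85 m.
Σ(b_i/K_i) = 5.81/11.8 + 9.89/4.72 + 9.56/2050 + 3.59/0.0148 = 245.2 d.
K_eq = L / Σ(b_i/K_i) = 28.85 / 245.2 = 0.1177 m/day.
Q = K_eq · A · (Δh/L) = 0.1177 × 1870 × (17.5/28.85) = 133.5 m³/day.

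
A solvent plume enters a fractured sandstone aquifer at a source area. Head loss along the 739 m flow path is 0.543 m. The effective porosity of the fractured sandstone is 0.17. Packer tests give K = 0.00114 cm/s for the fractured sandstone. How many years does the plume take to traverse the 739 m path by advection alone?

475

Convert K: 0.00114 cm/s × 864 = 0.9850 m/day.
Hydraulic gradient i = Δh / L = 0.543 / 739 = 0.0007348.
Darcy flux q = K · i = 0.9850 × 0.0007348 = 0.0007237 m/day.
Seepage velocity v = q / n_e = 0.0007237 / 0.17 = 0.004257 m/day.
Travel time t = L / v = 739 / 0.004257 = 1.736e+05 days = 475.3 years.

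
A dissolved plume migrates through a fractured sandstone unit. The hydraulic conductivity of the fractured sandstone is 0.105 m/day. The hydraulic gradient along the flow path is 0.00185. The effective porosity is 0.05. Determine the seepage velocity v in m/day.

Hydraulic gradient i = 0.00185.
Darcy flux q = K · i = 0.1050 × 0.001850 = 0.0001943 m/day.
Seepage velocity v = q / n_e = 0.0001943 / 0.05 = 0.003885 m/day.

0.00388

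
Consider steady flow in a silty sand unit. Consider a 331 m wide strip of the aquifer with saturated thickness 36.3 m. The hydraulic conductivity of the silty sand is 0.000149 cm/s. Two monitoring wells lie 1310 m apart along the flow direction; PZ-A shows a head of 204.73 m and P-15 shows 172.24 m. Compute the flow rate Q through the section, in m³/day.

Convert K: 0.000149 cm/s × 864 = 0.1287 m/day.
Cross-sectional area A = 331 × 36.3 = 12015 m².
Hydraulic gradient i = (204.73 − 172.24) / 1310 = 32.49 / 1310 = 0.02480.
Darcy's law: Q = K · A · i = 0.1287 × 12015 × 0.02480 = 38.36 m³/day.

38.4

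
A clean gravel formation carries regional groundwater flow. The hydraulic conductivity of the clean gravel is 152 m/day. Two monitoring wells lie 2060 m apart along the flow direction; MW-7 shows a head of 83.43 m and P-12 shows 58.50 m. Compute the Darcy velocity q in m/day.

Hydraulic gradient i = (83.43 − 58.50) / 2060 = 24.93 / 2060 = 0.01210.
Specific discharge q = K · i = 152.0 × 0.01210 = 1.839 m/day.

1.84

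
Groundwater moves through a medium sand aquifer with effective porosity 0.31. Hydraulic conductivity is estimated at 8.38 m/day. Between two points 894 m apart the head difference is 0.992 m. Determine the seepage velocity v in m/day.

Hydraulic gradient i = Δh / L = 0.992 / 894 = 0.001110.
Darcy flux q = K · i = 8.380 × 0.001110 = 0.009299 m/day.
Seepage velocity v = q / n_e = 0.009299 / 0.31 = 0.03000 m/day.

0.0300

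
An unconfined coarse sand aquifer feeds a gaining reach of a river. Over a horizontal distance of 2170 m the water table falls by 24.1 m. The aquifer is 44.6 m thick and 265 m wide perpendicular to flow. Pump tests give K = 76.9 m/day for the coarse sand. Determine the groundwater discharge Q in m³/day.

10100

Cross-sectional area A = 265 × 44.6 = 11819 m².
Hydraulic gradient i = Δh / L = 24.1 / 2170 = 0.01111.
Darcy's law: Q = K · A · i = 76.90 × 11819 × 0.01111 = 10094 m³/day.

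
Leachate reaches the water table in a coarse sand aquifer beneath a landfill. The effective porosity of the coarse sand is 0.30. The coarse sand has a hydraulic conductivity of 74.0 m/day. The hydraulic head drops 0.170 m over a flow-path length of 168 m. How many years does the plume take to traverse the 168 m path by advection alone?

Hydraulic gradient i = Δh / L = 0.170 / 168 = 0.001012.
Darcy flux q = K · i = 74.00 × 0.001012 = 0.07488 m/day.
Seepage velocity v = q / n_e = 0.07488 / 0.30 = 0.2496 m/day.
Travel time t = L / v = 168 / 0.2496 = 673.1 days = 1.843 years.

1.84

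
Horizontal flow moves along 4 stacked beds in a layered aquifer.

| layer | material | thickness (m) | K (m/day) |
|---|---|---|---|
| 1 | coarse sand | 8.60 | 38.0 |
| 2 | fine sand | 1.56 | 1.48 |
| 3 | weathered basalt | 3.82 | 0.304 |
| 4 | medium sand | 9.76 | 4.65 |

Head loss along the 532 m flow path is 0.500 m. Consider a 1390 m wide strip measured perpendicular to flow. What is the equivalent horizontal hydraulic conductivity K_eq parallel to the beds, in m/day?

15.8

Flow is parallel to layering, so each bed carries its own Darcy discharge and the transmissivities add.
Σ(K_i·b_i) = 38.0×8.60 + 1.48×1.56 + 0.304×3.82 + 4.65×9.76 = 375.7 m²/day.
Total thickness b = 23.74 m, so K_eq = Σ(K_i·b_i)/b = 15.82 m/day.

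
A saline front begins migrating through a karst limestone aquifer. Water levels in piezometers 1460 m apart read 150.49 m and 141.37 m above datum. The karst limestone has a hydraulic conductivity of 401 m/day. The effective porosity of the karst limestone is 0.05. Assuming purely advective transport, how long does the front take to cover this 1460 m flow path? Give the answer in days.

Hydraulic gradient i = (150.49 − 141.37) / 1460 = 9.12 / 1460 = 0.006247.
Darcy flux q = K · i = 401.0 × 0.006247 = 2.505 m/day.
Seepage velocity v = q / n_e = 2.505 / 0.05 = 50.10 m/day.
Travel time t = L / v = 1460 / 50.10 = 29.14 days.

29.1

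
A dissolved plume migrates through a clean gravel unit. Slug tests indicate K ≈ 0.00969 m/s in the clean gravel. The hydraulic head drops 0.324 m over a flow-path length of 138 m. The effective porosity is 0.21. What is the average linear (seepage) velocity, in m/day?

9.36

Convert K: 0.00969 m/s × 86400 = 837.2 m/day.
Hydraulic gradient i = Δh / L = 0.324 / 138 = 0.002348.
Darcy flux q = K · i = 837.2 × 0.002348 = 1.966 m/day.
Seepage velocity v = q / n_e = 1.966 / 0.21 = 9.360 m/day.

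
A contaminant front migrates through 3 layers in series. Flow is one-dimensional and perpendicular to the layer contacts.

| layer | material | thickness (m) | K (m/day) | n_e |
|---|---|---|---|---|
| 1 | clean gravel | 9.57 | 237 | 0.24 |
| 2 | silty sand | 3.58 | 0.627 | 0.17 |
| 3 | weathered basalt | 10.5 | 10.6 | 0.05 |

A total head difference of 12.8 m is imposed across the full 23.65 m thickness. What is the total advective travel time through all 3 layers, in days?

1.81

With flow normal to the layers, continuity requires the same specific discharge q through every layer.
Σ(b_i/K_i) = 9.57/237 + 3.58/0.627 + 10.5/10.6 = 6.741 d.
q = Δh / Σ(b_i/K_i) = 12.8 / 6.741 = 1.899 m/day.
In each layer the seepage velocity is v_i = q/n_i, so the layer transit time is t_i = b_i·n_i / q:
  layer 1 (clean gravel): t_1 = 9.57 × 0.24 / 1.899 = 1.210 d
  layer 2 (silty sand): t_2 = 3.58 × 0.17 / 1.899 = 0.3205 d
  layer 3 (weathered basalt): t_3 = 10.5 × 0.05 / 1.899 = 0.2765 d
Total t = Σ t_i = 1.807 days.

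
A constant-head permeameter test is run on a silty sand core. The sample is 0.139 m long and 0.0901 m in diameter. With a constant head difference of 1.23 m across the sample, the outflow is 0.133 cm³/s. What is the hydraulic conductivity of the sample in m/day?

0.204

Cross-sectional area A = π·(d/2)² = π × (0.0901/2)² = 0.006376 m².
Convert discharge: 0.133 cm³/s = 1.330e-07 m³/s.
Darcy's law rearranged: K = Q·L / (A·Δh) = 1.330e-07 × 0.139 / (0.006376 × 1.23) = 2.357e-06 m/s = 0.2037 m/day.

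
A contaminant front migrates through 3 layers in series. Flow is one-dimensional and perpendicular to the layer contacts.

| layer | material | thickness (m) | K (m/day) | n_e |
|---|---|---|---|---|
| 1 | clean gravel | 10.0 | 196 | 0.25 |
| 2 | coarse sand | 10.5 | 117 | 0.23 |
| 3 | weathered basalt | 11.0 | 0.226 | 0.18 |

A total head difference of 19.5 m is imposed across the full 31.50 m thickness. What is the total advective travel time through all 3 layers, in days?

With flow normal to the layers, continuity requires the same specific discharge q through every layer.
Σ(b_i/K_i) = 10.0/196 + 10.5/117 + 11.0/0.226 = 48.81 d.
q = Δh / Σ(b_i/K_i) = 19.5 / 48.81 = 0.3995 m/day.
In each layer the seepage velocity is v_i = q/n_i, so the layer transit time is t_i = b_i·n_i / q:
  layer 1 (clean gravel): t_1 = 10.0 × 0.25 / 0.3995 = 6.258 d
  layer 2 (coarse sand): t_2 = 10.5 × 0.23 / 0.3995 = 6.045 d
  layer 3 (weathered basalt): t_3 = 11.0 × 0.18 / 0.3995 = 4.956 d
Total t = Σ t_i = 17.26 days.

17.3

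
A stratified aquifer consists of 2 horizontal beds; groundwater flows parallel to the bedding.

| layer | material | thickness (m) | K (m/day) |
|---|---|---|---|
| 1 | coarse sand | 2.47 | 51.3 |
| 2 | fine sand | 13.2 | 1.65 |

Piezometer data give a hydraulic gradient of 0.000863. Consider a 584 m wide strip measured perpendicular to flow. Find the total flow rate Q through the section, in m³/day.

74.8

Flow is parallel to layering, so each bed carries its own Darcy discharge and the transmissivities add.
Σ(K_i·b_i) = 51.3×2.47 + 1.65×13.2 = 148.5 m²/day.
Hydraulic gradient i = 0.000863.
Q = Σ(K_i·b_i) · W · i = 148.5 × 584 × 0.0008630 = 74.84 m³/day.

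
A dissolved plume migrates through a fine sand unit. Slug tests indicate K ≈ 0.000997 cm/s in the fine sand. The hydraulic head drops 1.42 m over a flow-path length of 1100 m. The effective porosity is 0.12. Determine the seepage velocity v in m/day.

Convert K: 0.000997 cm/s × 864 = 0.8614 m/day.
Hydraulic gradient i = Δh / L = 1.42 / 1100 = 0.001291.
Darcy flux q = K · i = 0.8614 × 0.001291 = 0.001112 m/day.
Seepage velocity v = q / n_e = 0.001112 / 0.12 = 0.009267 m/day.

0.00927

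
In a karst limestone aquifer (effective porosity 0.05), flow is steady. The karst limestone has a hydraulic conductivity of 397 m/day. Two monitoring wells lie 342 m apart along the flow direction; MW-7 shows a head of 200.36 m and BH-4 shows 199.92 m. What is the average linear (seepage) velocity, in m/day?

10.2

Hydraulic gradient i = (200.36 − 199.92) / 342 = 0.44 / 342 = 0.001287.
Darcy flux q = K · i = 397.0 × 0.001287 = 0.5108 m/day.
Seepage velocity v = q / n_e = 0.5108 / 0.05 = 10.22 m/day.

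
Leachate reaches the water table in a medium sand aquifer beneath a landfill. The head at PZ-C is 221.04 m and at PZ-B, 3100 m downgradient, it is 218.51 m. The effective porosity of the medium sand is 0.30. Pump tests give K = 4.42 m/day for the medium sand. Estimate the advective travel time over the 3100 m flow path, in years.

706

Hydraulic gradient i = (221.04 − 218.51) / 3100 = 2.53 / 3100 = 0.0008161.
Darcy flux q = K · i = 4.420 × 0.0008161 = 0.003607 m/day.
Seepage velocity v = q / n_e = 0.003607 / 0.30 = 0.01202 m/day.
Travel time t = L / v = 3100 / 0.01202 = 2.578e+05 days = 705.8 years.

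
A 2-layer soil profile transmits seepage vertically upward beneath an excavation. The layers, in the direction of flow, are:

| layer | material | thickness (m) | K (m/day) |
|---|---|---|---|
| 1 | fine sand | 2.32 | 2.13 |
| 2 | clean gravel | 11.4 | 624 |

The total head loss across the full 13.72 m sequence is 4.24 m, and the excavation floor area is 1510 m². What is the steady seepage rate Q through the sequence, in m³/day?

Flow is perpendicular to layering, so the layers act in series and the equivalent K is the thickness-weighted harmonic mean.
Total thickness L = 2.32 + 11.4 = 13.72 m.
Σ(b_i/K_i) = 2.32/2.13 + 11.4/624 = 1.107 d.
K_eq = L / Σ(b_i/K_i) = 13.72 / 1.107 = 12.39 m/day.
Q = K_eq · A · (Δh/L) = 12.39 × 1510 × (4.24/13.72) = 5781 m³/day.

5780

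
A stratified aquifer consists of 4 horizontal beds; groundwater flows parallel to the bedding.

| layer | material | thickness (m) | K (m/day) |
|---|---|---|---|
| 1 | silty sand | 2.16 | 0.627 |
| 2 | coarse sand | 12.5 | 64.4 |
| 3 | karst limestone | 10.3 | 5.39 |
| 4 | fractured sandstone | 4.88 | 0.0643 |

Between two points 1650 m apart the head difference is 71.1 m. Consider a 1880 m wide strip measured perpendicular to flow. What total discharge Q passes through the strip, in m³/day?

Flow is parallel to layering, so each bed carries its own Darcy discharge and the transmissivities add.
Σ(K_i·b_i) = 0.627×2.16 + 64.4×12.5 + 5.39×10.3 + 0.0643×4.88 = 862.2 m²/day.
Hydraulic gradient i = Δh / L = 71.1 / 1650 = 0.04309.
Q = Σ(K_i·b_i) · W · i = 862.2 × 1880 × 0.04309 = 69846 m³/day.

69800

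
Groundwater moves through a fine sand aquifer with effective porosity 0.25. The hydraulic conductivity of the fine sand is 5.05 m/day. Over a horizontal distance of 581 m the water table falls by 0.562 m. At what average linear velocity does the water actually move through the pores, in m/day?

0.0195

Hydraulic gradient i = Δh / L = 0.562 / 581 = 0.0009673.
Darcy flux q = K · i = 5.050 × 0.0009673 = 0.004885 m/day.
Seepage velocity v = q / n_e = 0.004885 / 0.25 = 0.01954 m/day.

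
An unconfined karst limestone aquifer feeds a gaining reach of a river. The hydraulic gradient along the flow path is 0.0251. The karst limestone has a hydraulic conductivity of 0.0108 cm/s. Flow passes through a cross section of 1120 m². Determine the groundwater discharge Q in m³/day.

262

Convert K: 0.0108 cm/s × 864 = 9.331 m/day.
Hydraulic gradient i = 0.0251.
Darcy's law: Q = K · A · i = 9.331 × 1120 × 0.02510 = 262.3 m³/day.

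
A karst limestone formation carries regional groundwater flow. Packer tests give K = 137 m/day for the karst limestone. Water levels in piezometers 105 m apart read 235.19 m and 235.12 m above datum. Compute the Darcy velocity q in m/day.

Hydraulic gradient i = (235.19 − 235.12) / 105 = 0.07 / 105 = 0.0006667.
Specific discharge q = K · i = 137.0 × 0.0006667 = 0.09133 m/day.

0.0913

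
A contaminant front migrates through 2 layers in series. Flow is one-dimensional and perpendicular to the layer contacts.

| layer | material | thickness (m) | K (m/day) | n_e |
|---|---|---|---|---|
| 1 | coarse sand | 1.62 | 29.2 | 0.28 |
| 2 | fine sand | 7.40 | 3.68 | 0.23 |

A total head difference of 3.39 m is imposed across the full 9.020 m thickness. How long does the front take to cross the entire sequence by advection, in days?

1.31

With flow normal to the layers, continuity requires the same specific discharge q through every layer.
Σ(b_i/K_i) = 1.62/29.2 + 7.40/3.68 = 2.066 d.
q = Δh / Σ(b_i/K_i) = 3.39 / 2.066 = 1.641 m/day.
In each layer the seepage velocity is v_i = q/n_i, so the layer transit time is t_i = b_i·n_i / q:
  layer 1 (coarse sand): t_1 = 1.62 × 0.28 / 1.641 = 0.2765 d
  layer 2 (fine sand): t_2 = 7.40 × 0.23 / 1.641 = 1.037 d
Total t = Σ t_i = 1.314 days.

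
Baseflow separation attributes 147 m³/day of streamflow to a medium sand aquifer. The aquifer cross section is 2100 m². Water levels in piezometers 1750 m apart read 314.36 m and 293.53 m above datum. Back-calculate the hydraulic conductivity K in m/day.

Hydraulic gradient i = (314.36 − 293.53) / 1750 = 20.83 / 1750 = 0.01190.
From Q = K·A·i, K = Q / (A·i) = 147 / (2100 × 0.01190) = 5.881 m/day.

5.88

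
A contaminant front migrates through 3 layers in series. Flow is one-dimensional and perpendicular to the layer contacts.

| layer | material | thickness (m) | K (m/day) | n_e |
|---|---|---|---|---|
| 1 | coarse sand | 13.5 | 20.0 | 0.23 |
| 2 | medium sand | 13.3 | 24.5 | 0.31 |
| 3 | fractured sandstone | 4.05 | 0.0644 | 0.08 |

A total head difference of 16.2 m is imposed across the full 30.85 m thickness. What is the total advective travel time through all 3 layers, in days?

With flow normal to the layers, continuity requires the same specific discharge q through every layer.
Σ(b_i/K_i) = 13.5/20.0 + 13.3/24.5 + 4.05/0.0644 = 64.11 d.
q = Δh / Σ(b_i/K_i) = 16.2 / 64.11 = 0.2527 m/day.
In each layer the seepage velocity is v_i = q/n_i, so the layer transit time is t_i = b_i·n_i / q:
  layer 1 (coarse sand): t_1 = 13.5 × 0.23 / 0.2527 = 12.29 d
  layer 2 (medium sand): t_2 = 13.3 × 0.31 / 0.2527 = 16.32 d
  layer 3 (fractured sandstone): t_3 = 4.05 × 0.08 / 0.2527 = 1.282 d
Total t = Σ t_i = 29.88 days.

29.9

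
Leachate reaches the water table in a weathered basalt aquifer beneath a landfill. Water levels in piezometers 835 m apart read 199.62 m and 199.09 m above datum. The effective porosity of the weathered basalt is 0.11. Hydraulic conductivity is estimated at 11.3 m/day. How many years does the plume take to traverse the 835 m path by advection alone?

35.1

Hydraulic gradient i = (199.62 − 199.09) / 835 = 0.53 / 835 = 0.0006347.
Darcy flux q = K · i = 11.30 × 0.0006347 = 0.007172 m/day.
Seepage velocity v = q / n_e = 0.007172 / 0.11 = 0.06520 m/day.
Travel time t = L / v = 835 / 0.06520 = 12806 days = 35.06 years.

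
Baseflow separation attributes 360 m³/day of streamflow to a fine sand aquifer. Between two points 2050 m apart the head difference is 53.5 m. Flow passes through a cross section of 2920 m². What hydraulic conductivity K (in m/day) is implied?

Hydraulic gradient i = Δh / L = 53.5 / 2050 = 0.02610.
From Q = K·A·i, K = Q / (A·i) = 360 / (2920 × 0.02610) = 4.724 m/day.

4.72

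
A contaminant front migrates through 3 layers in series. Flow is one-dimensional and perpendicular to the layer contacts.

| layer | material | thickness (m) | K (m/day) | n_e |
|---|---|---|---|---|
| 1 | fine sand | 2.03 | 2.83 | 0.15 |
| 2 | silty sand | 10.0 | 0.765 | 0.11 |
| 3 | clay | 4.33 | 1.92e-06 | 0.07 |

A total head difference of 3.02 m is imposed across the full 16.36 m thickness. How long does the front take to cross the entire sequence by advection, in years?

With flow normal to the layers, continuity requires the same specific discharge q through every layer.
Σ(b_i/K_i) = 2.03/2.83 + 10.0/0.765 + 4.33/1.92e-06 = 2.255e+06 d.
q = Δh / Σ(b_i/K_i) = 3.02 / 2.255e+06 = 1.339e-06 m/day.
In each layer the seepage velocity is v_i = q/n_i, so the layer transit time is t_i = b_i·n_i / q:
  layer 1 (fine sand): t_1 = 2.03 × 0.15 / 1.339e-06 = 2.274e+05 d
  layer 2 (silty sand): t_2 = 10.0 × 0.11 / 1.339e-06 = 8.214e+05 d
  layer 3 (clay): t_3 = 4.33 × 0.07 / 1.339e-06 = 2.263e+05 d
Total t = Σ t_i = 1.275e+06 days = 3491 years.

3490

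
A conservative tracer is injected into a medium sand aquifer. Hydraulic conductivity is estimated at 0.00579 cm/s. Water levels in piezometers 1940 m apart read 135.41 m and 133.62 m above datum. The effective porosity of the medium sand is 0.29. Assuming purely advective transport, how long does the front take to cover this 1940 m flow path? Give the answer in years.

334

Convert K: 0.00579 cm/s × 864 = 5.003 m/day.
Hydraulic gradient i = (135.41 − 133.62) / 1940 = 1.79 / 1940 = 0.0009227.
Darcy flux q = K · i = 5.003 × 0.0009227 = 0.004616 m/day.
Seepage velocity v = q / n_e = 0.004616 / 0.29 = 0.01592 m/day.
Travel time t = L / v = 1940 / 0.01592 = 1.219e+05 days = 333.7 years.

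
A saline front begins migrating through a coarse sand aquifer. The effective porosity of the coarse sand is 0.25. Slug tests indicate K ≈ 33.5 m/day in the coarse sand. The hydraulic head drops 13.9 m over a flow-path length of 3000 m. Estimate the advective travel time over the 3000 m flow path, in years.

13.2

Hydraulic gradient i = Δh / L = 13.9 / 3000 = 0.004633.
Darcy flux q = K · i = 33.50 × 0.004633 = 0.1552 m/day.
Seepage velocity v = q / n_e = 0.1552 / 0.25 = 0.6209 m/day.
Travel time t = L / v = 3000 / 0.6209 = 4832 days = 13.23 years.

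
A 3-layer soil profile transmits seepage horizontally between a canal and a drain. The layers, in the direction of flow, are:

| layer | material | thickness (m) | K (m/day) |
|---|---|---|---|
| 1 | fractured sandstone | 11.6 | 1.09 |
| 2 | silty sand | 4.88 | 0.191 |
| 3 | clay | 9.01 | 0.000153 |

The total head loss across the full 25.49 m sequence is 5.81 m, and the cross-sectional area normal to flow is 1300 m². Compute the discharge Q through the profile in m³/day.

Flow is perpendicular to layering, so the layers act in series and the equivalent K is the thickness-weighted harmonic mean.
Total thickness L = 11.6 + 4.88 + 9.01 = 25.49 m.
Σ(b_i/K_i) = 11.6/1.09 + 4.88/0.191 + 9.01/0.000153 = 58925 d.
K_eq = L / Σ(b_i/K_i) = 25.49 / 58925 = 0.0004326 m/day.
Q = K_eq · A · (Δh/L) = 0.0004326 × 1300 × (5.81/25.49) = 0.1282 m³/day.

0.128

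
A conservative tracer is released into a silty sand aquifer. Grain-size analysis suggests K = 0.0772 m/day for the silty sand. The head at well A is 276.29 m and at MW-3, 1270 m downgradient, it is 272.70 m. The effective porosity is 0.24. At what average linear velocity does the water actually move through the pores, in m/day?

0.000909

Hydraulic gradient i = (276.29 − 272.70) / 1270 = 3.59 / 1270 = 0.002827.
Darcy flux q = K · i = 0.07720 × 0.002827 = 0.0002182 m/day.
Seepage velocity v = q / n_e = 0.0002182 / 0.24 = 0.0009093 m/day.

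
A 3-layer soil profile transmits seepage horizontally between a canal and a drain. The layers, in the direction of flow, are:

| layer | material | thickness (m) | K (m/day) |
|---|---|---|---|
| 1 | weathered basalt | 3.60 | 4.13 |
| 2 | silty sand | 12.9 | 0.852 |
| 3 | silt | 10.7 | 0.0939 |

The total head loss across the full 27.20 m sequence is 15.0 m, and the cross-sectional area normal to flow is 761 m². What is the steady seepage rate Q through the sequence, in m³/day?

Flow is perpendicular to layering, so the layers act in series and the equivalent K is the thickness-weighted harmonic mean.
Total thickness L = 3.60 + 12.9 + 10.7 = 27.20 m.
Σ(b_i/K_i) = 3.60/4.13 + 12.9/0.852 + 10.7/0.0939 = 130.0 d.
K_eq = L / Σ(b_i/K_i) = 27.20 / 130.0 = 0.2093 m/day.
Q = K_eq · A · (Δh/L) = 0.2093 × 761 × (15.0/27.20) = 87.83 m³/day.

87.8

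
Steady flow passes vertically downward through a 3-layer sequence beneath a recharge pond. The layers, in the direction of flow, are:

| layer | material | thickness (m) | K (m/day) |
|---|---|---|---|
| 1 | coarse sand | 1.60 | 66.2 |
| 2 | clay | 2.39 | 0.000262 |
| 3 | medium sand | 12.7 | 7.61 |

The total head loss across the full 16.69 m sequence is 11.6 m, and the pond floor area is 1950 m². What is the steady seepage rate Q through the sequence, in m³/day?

2.48

Flow is perpendicular to layering, so the layers act in series and the equivalent K is the thickness-weighted harmonic mean.
Total thickness L = 1.60 + 2.39 + 12.7 = 16.69 m.
Σ(b_i/K_i) = 1.60/66.2 + 2.39/0.000262 + 12.7/7.61 = 9124 d.
K_eq = L / Σ(b_i/K_i) = 16.69 / 9124 = 0.001829 m/day.
Q = K_eq · A · (Δh/L) = 0.001829 × 1950 × (11.6/16.69) = 2.479 m³/day.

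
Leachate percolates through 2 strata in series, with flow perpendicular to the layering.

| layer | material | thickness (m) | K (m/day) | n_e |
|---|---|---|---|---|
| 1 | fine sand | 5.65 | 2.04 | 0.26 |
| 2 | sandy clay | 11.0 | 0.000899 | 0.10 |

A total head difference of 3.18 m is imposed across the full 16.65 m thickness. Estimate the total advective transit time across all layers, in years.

With flow normal to the layers, continuity requires the same specific discharge q through every layer.
Σ(b_i/K_i) = 5.65/2.04 + 11.0/0.000899 = 12239 d.
q = Δh / Σ(b_i/K_i) = 3.18 / 12239 = 0.0002598 m/day.
In each layer the seepage velocity is v_i = q/n_i, so the layer transit time is t_i = b_i·n_i / q:
  layer 1 (fine sand): t_1 = 5.65 × 0.26 / 0.0002598 = 5654 d
  layer 2 (sandy clay): t_2 = 11.0 × 0.10 / 0.0002598 = 4233 d
Total t = Σ t_i = 9887 days = 27.07 years.

27.1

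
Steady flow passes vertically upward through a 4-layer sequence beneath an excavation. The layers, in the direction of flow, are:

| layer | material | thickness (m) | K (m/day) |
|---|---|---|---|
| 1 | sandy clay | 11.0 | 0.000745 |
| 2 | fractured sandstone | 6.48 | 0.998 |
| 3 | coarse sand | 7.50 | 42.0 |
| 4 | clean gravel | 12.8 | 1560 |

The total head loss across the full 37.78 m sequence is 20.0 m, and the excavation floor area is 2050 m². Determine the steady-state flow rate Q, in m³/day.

2.78

Flow is perpendicular to layering, so the layers act in series and the equivalent K is the thickness-weighted harmonic mean.
Total thickness L = 11.0 + 6.48 + 7.50 + 12.8 = 37.78 m.
Σ(b_i/K_i) = 11.0/0.000745 + 6.48/0.998 + 7.50/42.0 + 12.8/1560 = 14772 d.
K_eq = L / Σ(b_i/K_i) = 37.78 / 14772 = 0.002558 m/day.
Q = K_eq · A · (Δh/L) = 0.002558 × 2050 × (20.0/37.78) = 2.776 m³/day.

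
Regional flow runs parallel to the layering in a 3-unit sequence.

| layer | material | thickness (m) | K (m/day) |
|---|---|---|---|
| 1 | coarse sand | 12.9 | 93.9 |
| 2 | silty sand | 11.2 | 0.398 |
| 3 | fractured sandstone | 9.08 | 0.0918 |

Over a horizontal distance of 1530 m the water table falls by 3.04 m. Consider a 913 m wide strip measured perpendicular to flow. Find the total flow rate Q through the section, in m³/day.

2210

Flow is parallel to layering, so each bed carries its own Darcy discharge and the transmissivities add.
Σ(K_i·b_i) = 93.9×12.9 + 0.398×11.2 + 0.0918×9.08 = 1217 m²/day.
Hydraulic gradient i = Δh / L = 3.04 / 1530 = 0.001987.
Q = Σ(K_i·b_i) · W · i = 1217 × 913 × 0.001987 = 2207 m³/day.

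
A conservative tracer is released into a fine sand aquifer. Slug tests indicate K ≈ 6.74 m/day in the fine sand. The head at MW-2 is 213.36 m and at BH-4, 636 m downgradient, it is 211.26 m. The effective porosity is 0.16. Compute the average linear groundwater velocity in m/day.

0.139

Hydraulic gradient i = (213.36 − 211.26) / 636 = 2.1 / 636 = 0.003302.
Darcy flux q = K · i = 6.740 × 0.003302 = 0.02225 m/day.
Seepage velocity v = q / n_e = 0.02225 / 0.16 = 0.1391 m/day.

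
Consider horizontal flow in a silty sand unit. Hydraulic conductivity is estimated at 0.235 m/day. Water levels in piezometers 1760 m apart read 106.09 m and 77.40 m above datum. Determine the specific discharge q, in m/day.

Hydraulic gradient i = (106.09 − 77.40) / 1760 = 28.69 / 1760 = 0.01630.
Specific discharge q = K · i = 0.2350 × 0.01630 = 0.003831 m/day.

0.00383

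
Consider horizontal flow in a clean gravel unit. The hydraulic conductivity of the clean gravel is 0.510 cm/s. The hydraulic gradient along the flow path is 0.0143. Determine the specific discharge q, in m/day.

Convert K: 0.510 cm/s × 864 = 440.6 m/day.
Hydraulic gradient i = 0.0143.
Specific discharge q = K · i = 440.6 × 0.01430 = 6.301 m/day.

6.30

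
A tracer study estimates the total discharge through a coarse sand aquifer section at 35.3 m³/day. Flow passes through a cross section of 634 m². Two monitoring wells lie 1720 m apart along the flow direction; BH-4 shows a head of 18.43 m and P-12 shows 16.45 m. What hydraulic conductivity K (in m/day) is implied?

48.4

Hydraulic gradient i = (18.43 − 16.45) / 1720 = 1.98 / 1720 = 0.001151.
From Q = K·A·i, K = Q / (A·i) = 35.3 / (634.0 × 0.001151) = 48.37 m/day.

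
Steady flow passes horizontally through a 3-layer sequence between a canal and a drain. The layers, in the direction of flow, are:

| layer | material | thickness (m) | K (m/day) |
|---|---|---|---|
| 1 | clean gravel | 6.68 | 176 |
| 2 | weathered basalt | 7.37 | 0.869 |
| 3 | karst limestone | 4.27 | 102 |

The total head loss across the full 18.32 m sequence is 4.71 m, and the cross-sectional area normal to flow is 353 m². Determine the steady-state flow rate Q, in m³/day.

194

Flow is perpendicular to layering, so the layers act in series and the equivalent K is the thickness-weighted harmonic mean.
Total thickness L = 6.68 + 7.37 + 4.27 = 18.32 m.
Σ(b_i/K_i) = 6.68/176 + 7.37/0.869 + 4.27/102 = 8.561 d.
K_eq = L / Σ(b_i/K_i) = 18.32 / 8.561 = 2.140 m/day.
Q = K_eq · A · (Δh/L) = 2.140 × 353 × (4.71/18.32) = 194.2 m³/day.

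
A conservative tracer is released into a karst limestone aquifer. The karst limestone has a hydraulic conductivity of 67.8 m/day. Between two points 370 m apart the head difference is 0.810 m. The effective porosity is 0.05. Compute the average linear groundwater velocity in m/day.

2.97

Hydraulic gradient i = Δh / L = 0.810 / 370 = 0.002189.
Darcy flux q = K · i = 67.80 × 0.002189 = 0.1484 m/day.
Seepage velocity v = q / n_e = 0.1484 / 0.05 = 2.969 m/day.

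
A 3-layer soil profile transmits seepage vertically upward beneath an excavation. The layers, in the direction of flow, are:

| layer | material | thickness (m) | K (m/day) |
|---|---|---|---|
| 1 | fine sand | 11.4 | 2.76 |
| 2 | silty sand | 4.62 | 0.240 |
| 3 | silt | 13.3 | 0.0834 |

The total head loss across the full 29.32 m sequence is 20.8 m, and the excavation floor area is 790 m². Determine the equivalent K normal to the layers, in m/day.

Flow is perpendicular to layering, so the layers act in series and the equivalent K is the thickness-weighted harmonic mean.
Total thickness L = 11.4 + 4.62 + 13.3 = 29.32 m.
Σ(b_i/K_i) = 11.4/2.76 + 4.62/0.240 + 13.3/0.0834 = 182.9 d.
K_eq = L / Σ(b_i/K_i) = 29.32 / 182.9 = 0.1603 m/day.

0.160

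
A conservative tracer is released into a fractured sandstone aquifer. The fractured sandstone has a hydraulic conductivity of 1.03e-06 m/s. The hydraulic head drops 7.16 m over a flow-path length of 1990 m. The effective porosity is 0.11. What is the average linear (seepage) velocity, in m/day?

Convert K: 1.03e-06 m/s × 86400 = 0.08899 m/day.
Hydraulic gradient i = Δh / L = 7.16 / 1990 = 0.003598.
Darcy flux q = K · i = 0.08899 × 0.003598 = 0.0003202 m/day.
Seepage velocity v = q / n_e = 0.0003202 / 0.11 = 0.002911 m/day.

0.00291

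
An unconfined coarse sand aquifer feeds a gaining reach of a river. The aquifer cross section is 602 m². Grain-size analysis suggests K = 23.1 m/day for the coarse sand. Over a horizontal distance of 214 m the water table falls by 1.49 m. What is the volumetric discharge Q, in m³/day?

Hydraulic gradient i = Δh / L = 1.49 / 214 = 0.006963.
Darcy's law: Q = K · A · i = 23.10 × 602.0 × 0.006963 = 96.82 m³/day.

96.8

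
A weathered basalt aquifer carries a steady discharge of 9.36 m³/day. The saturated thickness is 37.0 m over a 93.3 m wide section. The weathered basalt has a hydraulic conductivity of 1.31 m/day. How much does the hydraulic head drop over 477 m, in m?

Cross-sectional area A = 93.3 × 37.0 = 3452 m².
From Q = K·A·i, i = Q / (K·A) = 9.36 / (1.310 × 3452) = 0.002070.
Head loss Δh = i · L = 0.002070 × 477 = 0.9873 m.

0.987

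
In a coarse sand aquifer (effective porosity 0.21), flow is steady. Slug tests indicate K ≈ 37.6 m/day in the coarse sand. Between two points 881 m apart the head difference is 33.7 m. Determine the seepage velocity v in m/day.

Hydraulic gradient i = Δh / L = 33.7 / 881 = 0.03825.
Darcy flux q = K · i = 37.60 × 0.03825 = 1.438 m/day.
Seepage velocity v = q / n_e = 1.438 / 0.21 = 6.849 m/day.

6.85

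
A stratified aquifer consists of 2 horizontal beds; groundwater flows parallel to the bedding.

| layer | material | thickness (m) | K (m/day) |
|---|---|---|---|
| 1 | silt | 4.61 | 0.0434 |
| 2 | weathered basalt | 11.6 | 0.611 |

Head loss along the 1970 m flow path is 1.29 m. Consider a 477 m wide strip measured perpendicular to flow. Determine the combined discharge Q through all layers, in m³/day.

Flow is parallel to layering, so each bed carries its own Darcy discharge and the transmissivities add.
Σ(K_i·b_i) = 0.0434×4.61 + 0.611×11.6 = 7.288 m²/day.
Hydraulic gradient i = Δh / L = 1.29 / 1970 = 0.0006548.
Q = Σ(K_i·b_i) · W · i = 7.288 × 477 × 0.0006548 = 2.276 m³/day.

2.28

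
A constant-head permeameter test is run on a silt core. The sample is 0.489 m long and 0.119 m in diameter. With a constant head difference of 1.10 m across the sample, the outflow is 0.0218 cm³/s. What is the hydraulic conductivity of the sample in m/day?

0.0753

Cross-sectional area A = π·(d/2)² = π × (0.119/2)² = 0.01112 m².
Convert discharge: 0.0218 cm³/s = 2.180e-08 m³/s.
Darcy's law rearranged: K = Q·L / (A·Δh) = 2.180e-08 × 0.489 / (0.01112 × 1.10) = 8.713e-07 m/s = 0.07528 m/day.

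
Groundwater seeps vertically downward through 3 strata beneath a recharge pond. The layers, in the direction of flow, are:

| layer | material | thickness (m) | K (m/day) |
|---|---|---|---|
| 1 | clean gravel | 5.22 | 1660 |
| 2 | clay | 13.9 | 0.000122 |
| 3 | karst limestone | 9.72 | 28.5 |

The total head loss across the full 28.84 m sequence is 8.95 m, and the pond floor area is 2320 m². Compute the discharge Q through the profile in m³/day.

0.182

Flow is perpendicular to layering, so the layers act in series and the equivalent K is the thickness-weighted harmonic mean.
Total thickness L = 5.22 + 13.9 + 9.72 = 28.84 m.
Σ(b_i/K_i) = 5.22/1660 + 13.9/0.000122 + 9.72/28.5 = 1.139e+05 d.
K_eq = L / Σ(b_i/K_i) = 28.84 / 1.139e+05 = 0.0002531 m/day.
Q = K_eq · A · (Δh/L) = 0.0002531 × 2320 × (8.95/28.84) = 0.1822 m³/day.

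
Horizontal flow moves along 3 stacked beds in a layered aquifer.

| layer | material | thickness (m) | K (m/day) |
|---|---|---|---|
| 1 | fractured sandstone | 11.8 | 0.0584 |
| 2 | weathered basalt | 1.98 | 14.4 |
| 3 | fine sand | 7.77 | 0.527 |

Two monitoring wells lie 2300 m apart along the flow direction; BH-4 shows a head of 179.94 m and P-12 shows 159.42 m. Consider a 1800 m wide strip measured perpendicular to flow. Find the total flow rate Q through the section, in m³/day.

Flow is parallel to layering, so each bed carries its own Darcy discharge and the transmissivities add.
Σ(K_i·b_i) = 0.0584×11.8 + 14.4×1.98 + 0.527×7.77 = 33.30 m²/day.
Hydraulic gradient i = (179.94 − 159.42) / 2300 = 20.52 / 2300 = 0.008922.
Q = Σ(K_i·b_i) · W · i = 33.30 × 1800 × 0.008922 = 534.7 m³/day.

535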